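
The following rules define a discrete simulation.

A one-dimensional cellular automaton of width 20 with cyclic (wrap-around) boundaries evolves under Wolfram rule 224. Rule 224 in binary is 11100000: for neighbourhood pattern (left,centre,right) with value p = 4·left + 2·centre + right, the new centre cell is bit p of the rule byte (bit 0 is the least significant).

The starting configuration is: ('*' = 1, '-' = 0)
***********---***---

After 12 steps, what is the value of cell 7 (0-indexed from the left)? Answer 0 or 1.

0) ***********---***---
1) -**********----**---
2) --*********-----*---
3) ---********---------
4) ----*******---------
5) -----******---------
6) ------*****---------
7) -------****---------
8) --------***---------
9) ---------**---------
10) ----------*---------
11) --------------------
12) --------------------

0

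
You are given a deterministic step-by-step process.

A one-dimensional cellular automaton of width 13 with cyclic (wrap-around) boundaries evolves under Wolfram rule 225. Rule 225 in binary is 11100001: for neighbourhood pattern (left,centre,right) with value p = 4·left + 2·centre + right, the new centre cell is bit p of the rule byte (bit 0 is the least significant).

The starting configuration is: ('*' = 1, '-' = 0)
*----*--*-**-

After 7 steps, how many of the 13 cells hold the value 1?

gen 0: *----*--*-**-
gen 1: --**-----*-**
gen 2: ---*-***--*-*
gen 3: -*--*-**---*-
gen 4: -----*-*-*---
gen 5: ****--*-*--**
gen 6: ****---*----*
gen 7: ****-*---**--

7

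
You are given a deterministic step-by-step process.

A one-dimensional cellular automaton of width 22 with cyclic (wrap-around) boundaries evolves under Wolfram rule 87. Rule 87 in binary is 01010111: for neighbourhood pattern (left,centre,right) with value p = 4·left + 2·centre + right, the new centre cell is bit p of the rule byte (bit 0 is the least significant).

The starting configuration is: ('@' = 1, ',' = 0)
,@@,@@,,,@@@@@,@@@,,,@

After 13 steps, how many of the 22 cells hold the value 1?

9

t=0: ,@@,@@,,,@@@@@,@@@,,,@
t=1: ,,@,,@@@@,,,,@,,,@@@@@
t=2: @@@@@,,,@@@@@@@@@,,,,@
t=3: ,,,,@@@@,,,,,,,,@@@@@,
t=4: @@@@,,,@@@@@@@@@,,,,@@
t=5: ,,,@@@@,,,,,,,,@@@@@,,
t=6: @@@,,,@@@@@@@@@,,,,@@@
t=7: ,,@@@@,,,,,,,,@@@@@,,,
t=8: @@,,,@@@@@@@@@,,,,@@@@
t=9: ,@@@@,,,,,,,,@@@@@,,,,
t=10: @,,,@@@@@@@@@,,,,@@@@@
t=11: @@@@,,,,,,,,@@@@@,,,,,
t=12: ,,,@@@@@@@@@,,,,@@@@@@
t=13: @@@,,,,,,,,@@@@@,,,,,@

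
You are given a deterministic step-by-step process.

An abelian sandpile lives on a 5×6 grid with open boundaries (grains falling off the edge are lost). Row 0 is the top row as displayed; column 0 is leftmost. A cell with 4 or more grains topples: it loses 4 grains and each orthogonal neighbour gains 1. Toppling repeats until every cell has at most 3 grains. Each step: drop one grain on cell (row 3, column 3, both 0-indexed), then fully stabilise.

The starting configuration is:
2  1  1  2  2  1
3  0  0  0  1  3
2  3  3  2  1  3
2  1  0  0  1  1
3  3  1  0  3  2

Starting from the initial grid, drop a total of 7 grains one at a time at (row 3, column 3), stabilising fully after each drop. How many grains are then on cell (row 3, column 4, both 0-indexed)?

2

k=0  2  1  1  2  2  1
3  0  0  0  1  3
2  3  3  2  1  3
2  1  0  0  1  1
3  3  1  0  3  2
k=1  2  1  1  2  2  1
3  0  0  0  1  3
2  3  3  2  1  3
2  1  0  1  1  1
3  3  1  0  3  2
k=2  2  1  1  2  2  1
3  0  0  0  1  3
2  3  3  2  1  3
2  1  0  2  1  1
3  3  1  0  3  2
k=3  2  1  1  2  2  1
3  0  0  0  1  3
2  3  3  2  1  3
2  1  0  3  1  1
3  3  1  0  3  2
k=4  2  1  1  2  2  1
3  0  0  0  1  3
2  3  3  3  1  3
2  1  1  0  2  1
3  3  1  1  3  2
k=5  2  1  1  2  2  1
3  0  0  0  1  3
2  3  3  3  1  3
2  1  1  1  2  1
3  3  1  1  3  2
k=6  2  1  1  2  2  1
3  0  0  0  1  3
2  3  3  3  1  3
2  1  1  2  2  1
3  3  1  1  3  2
k=7  2  1  1  2  2  1
3  0  0  0  1  3
2  3  3  3  1  3
2  1  1  3  2  1
3  3  1  1  3  2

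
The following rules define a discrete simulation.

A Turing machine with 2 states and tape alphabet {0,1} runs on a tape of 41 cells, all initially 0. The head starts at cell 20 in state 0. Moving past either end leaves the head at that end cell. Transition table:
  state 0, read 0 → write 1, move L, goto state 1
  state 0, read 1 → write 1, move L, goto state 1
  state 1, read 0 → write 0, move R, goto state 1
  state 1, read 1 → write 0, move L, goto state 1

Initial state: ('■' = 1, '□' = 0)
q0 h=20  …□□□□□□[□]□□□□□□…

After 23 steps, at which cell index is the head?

k=0  q0 h=20  …□□□□□□[□]□□□□□□…
k=1  q1 h=19  …□□□□□□[□]■□□□□□…
k=2  q1 h=20  …□□□□□□[■]□□□□□□…
k=3  q1 h=19  …□□□□□□[□]□□□□□□…
k=4  q1 h=20  …□□□□□□[□]□□□□□□…
k=5  q1 h=21  …□□□□□□[□]□□□□□□…
k=6  q1 h=22  …□□□□□□[□]□□□□□□…
k=7  q1 h=23  …□□□□□□[□]□□□□□□…
k=8  q1 h=24  …□□□□□□[□]□□□□□□…
k=9  q1 h=25  …□□□□□□[□]□□□□□□…
k=10  q1 h=26  …□□□□□□[□]□□□□□□…
k=11  q1 h=27  …□□□□□□[□]□□□□□□…
k=12  q1 h=28  …□□□□□□[□]□□□□□□…
k=13  q1 h=29  …□□□□□□[□]□□□□□□…
k=14  q1 h=30  …□□□□□□[□]□□□□□□…
k=15  q1 h=31  …□□□□□□[□]□□□□□□…
k=16  q1 h=32  …□□□□□□[□]□□□□□□…
k=17  q1 h=33  …□□□□□□[□]□□□□□□…
k=18  q1 h=34  …□□□□□□[□]□□□□□□|
k=19  q1 h=35  …□□□□□□[□]□□□□□|
k=20  q1 h=36  …□□□□□□[□]□□□□|
k=21  q1 h=37  …□□□□□□[□]□□□|
k=22  q1 h=38  …□□□□□□[□]□□|
k=23  q1 h=39  …□□□□□□[□]□|

39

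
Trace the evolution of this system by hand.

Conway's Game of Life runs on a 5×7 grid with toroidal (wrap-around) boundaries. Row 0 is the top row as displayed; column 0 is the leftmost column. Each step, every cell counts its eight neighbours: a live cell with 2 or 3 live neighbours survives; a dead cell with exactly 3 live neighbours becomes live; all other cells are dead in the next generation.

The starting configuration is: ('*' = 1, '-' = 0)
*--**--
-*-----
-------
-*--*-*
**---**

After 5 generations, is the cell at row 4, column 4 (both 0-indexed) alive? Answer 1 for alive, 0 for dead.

0

gen 0: *--**--
-*-----
-------
-*--*-*
**---**
gen 1: --*-**-
-------
*------
-*----*
-***---
gen 2: -**-*--
-------
*------
-*-----
**-***-
gen 3: ***-**-
-*-----
-------
-**-*-*
*--***-
gen 4: *-*--*-
***----
***----
***-*-*
-------
gen 5: *-*---*
---*---
-------
--**--*
--**-*-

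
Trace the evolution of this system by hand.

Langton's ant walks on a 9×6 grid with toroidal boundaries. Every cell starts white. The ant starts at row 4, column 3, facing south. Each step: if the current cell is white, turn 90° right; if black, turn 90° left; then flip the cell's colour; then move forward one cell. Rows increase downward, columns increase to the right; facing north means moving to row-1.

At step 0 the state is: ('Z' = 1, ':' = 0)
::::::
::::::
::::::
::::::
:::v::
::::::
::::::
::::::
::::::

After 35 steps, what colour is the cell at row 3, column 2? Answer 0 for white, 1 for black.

0) ::::::
::::::
::::::
::::::
:::v::
::::::
::::::
::::::
::::::
1) ::::::
::::::
::::::
::::::
::<Z::
::::::
::::::
::::::
::::::
2) ::::::
::::::
::::::
::^:::
::ZZ::
::::::
::::::
::::::
::::::
3) ::::::
::::::
::::::
::Z>::
::ZZ::
::::::
::::::
::::::
::::::
4) ::::::
::::::
::::::
::ZZ::
::Zv::
::::::
::::::
::::::
::::::
5) ::::::
::::::
::::::
::ZZ::
::Z:>:
::::::
::::::
::::::
::::::
6) ::::::
::::::
::::::
::ZZ::
::Z:Z:
::::v:
::::::
::::::
::::::
7) ::::::
::::::
::::::
::ZZ::
::Z:Z:
:::<Z:
::::::
::::::
::::::
8) ::::::
::::::
::::::
::ZZ::
::Z^Z:
:::ZZ:
::::::
::::::
::::::
9) ::::::
::::::
::::::
::ZZ::
::ZZ>:
:::ZZ:
::::::
::::::
::::::
10) ::::::
::::::
::::::
::ZZ^:
::ZZ::
:::ZZ:
::::::
::::::
::::::
11) ::::::
::::::
::::::
::ZZZ>
::ZZ::
:::ZZ:
::::::
::::::
::::::
12) ::::::
::::::
::::::
::ZZZZ
::ZZ:v
:::ZZ:
::::::
::::::
::::::
13) ::::::
::::::
::::::
::ZZZZ
::ZZ<Z
:::ZZ:
::::::
::::::
::::::
14) ::::::
::::::
::::::
::ZZ^Z
::ZZZZ
:::ZZ:
::::::
::::::
::::::
15) ::::::
::::::
::::::
::Z<:Z
::ZZZZ
:::ZZ:
::::::
::::::
::::::
16) ::::::
::::::
::::::
::Z::Z
::ZvZZ
:::ZZ:
::::::
::::::
::::::
17) ::::::
::::::
::::::
::Z::Z
::Z:>Z
:::ZZ:
::::::
::::::
::::::
18) ::::::
::::::
::::::
::Z:^Z
::Z::Z
:::ZZ:
::::::
::::::
::::::
19) ::::::
::::::
::::::
::Z:Z>
::Z::Z
:::ZZ:
::::::
::::::
::::::
20) ::::::
::::::
:::::^
::Z:Z:
::Z::Z
:::ZZ:
::::::
::::::
::::::
21) ::::::
::::::
>::::Z
::Z:Z:
::Z::Z
:::ZZ:
::::::
::::::
::::::
22) ::::::
::::::
Z::::Z
v:Z:Z:
::Z::Z
:::ZZ:
::::::
::::::
::::::
23) ::::::
::::::
Z::::Z
Z:Z:Z<
::Z::Z
:::ZZ:
::::::
::::::
::::::
24) ::::::
::::::
Z::::^
Z:Z:ZZ
::Z::Z
:::ZZ:
::::::
::::::
::::::
25) ::::::
::::::
Z:::<:
Z:Z:ZZ
::Z::Z
:::ZZ:
::::::
::::::
::::::
26) ::::::
::::^:
Z:::Z:
Z:Z:ZZ
::Z::Z
:::ZZ:
::::::
::::::
::::::
27) ::::::
::::Z>
Z:::Z:
Z:Z:ZZ
::Z::Z
:::ZZ:
::::::
::::::
::::::
28) ::::::
::::ZZ
Z:::Zv
Z:Z:ZZ
::Z::Z
:::ZZ:
::::::
::::::
::::::
29) ::::::
::::ZZ
Z:::<Z
Z:Z:ZZ
::Z::Z
:::ZZ:
::::::
::::::
::::::
30) ::::::
::::ZZ
Z::::Z
Z:Z:vZ
::Z::Z
:::ZZ:
::::::
::::::
::::::
31) ::::::
::::ZZ
Z::::Z
Z:Z::>
::Z::Z
:::ZZ:
::::::
::::::
::::::
32) ::::::
::::ZZ
Z::::^
Z:Z:::
::Z::Z
:::ZZ:
::::::
::::::
::::::
33) ::::::
::::ZZ
Z:::<:
Z:Z:::
::Z::Z
:::ZZ:
::::::
::::::
::::::
34) ::::::
::::^Z
Z:::Z:
Z:Z:::
::Z::Z
:::ZZ:
::::::
::::::
::::::
35) ::::::
:::<:Z
Z:::Z:
Z:Z:::
::Z::Z
:::ZZ:
::::::
::::::
::::::

1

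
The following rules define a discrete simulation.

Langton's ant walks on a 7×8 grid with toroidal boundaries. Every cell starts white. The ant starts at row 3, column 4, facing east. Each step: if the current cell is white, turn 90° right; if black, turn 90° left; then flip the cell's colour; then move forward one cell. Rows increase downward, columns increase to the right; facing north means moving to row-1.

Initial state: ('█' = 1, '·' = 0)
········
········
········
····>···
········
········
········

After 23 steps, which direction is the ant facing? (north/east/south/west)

gen 0: ········
········
········
····>···
········
········
········
gen 1: ········
········
········
····█···
····v···
········
········
gen 2: ········
········
········
····█···
···<█···
········
········
gen 3: ········
········
········
···^█···
···██···
········
········
gen 4: ········
········
········
···█>···
···██···
········
········
gen 5: ········
········
····^···
···█····
···██···
········
········
gen 6: ········
········
····█>··
···█····
···██···
········
········
gen 7: ········
········
····██··
···█·v··
···██···
········
········
gen 8: ········
········
····██··
···█<█··
···██···
········
········
gen 9: ········
········
····^█··
···███··
···██···
········
········
gen 10: ········
········
···<·█··
···███··
···██···
········
········
gen 11: ········
···^····
···█·█··
···███··
···██···
········
········
gen 12: ········
···█>···
···█·█··
···███··
···██···
········
········
gen 13: ········
···██···
···█v█··
···███··
···██···
········
········
gen 14: ········
···██···
···<██··
···███··
···██···
········
········
gen 15: ········
···██···
····██··
···v██··
···██···
········
········
gen 16: ········
···██···
····██··
····>█··
···██···
········
········
gen 17: ········
···██···
····^█··
·····█··
···██···
········
········
gen 18: ········
···██···
···<·█··
·····█··
···██···
········
········
gen 19: ········
···^█···
···█·█··
·····█··
···██···
········
········
gen 20: ········
··<·█···
···█·█··
·····█··
···██···
········
········
gen 21: ··^·····
··█·█···
···█·█··
·····█··
···██···
········
········
gen 22: ··█>····
··█·█···
···█·█··
·····█··
···██···
········
········
gen 23: ··██····
··█v█···
···█·█··
·····█··
···██···
········
········

south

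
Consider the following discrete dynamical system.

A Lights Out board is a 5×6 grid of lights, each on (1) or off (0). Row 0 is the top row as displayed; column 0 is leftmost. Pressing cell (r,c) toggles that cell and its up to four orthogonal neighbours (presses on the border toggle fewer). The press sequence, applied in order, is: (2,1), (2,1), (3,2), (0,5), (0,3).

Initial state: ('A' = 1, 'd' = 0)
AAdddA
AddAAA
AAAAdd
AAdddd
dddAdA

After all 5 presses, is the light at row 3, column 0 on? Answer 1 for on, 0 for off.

1

step 0: AAdddA
AddAAA
AAAAdd
AAdddd
dddAdA
step 1: AAdddA
AAdAAA
dddAdd
Addddd
dddAdA
step 2: AAdddA
AddAAA
AAAAdd
AAdddd
dddAdA
step 3: AAdddA
AddAAA
AAdAdd
AdAAdd
ddAAdA
step 4: AAddAd
AddAAd
AAdAdd
AdAAdd
ddAAdA
step 5: AAAAdd
AdddAd
AAdAdd
AdAAdd
ddAAdA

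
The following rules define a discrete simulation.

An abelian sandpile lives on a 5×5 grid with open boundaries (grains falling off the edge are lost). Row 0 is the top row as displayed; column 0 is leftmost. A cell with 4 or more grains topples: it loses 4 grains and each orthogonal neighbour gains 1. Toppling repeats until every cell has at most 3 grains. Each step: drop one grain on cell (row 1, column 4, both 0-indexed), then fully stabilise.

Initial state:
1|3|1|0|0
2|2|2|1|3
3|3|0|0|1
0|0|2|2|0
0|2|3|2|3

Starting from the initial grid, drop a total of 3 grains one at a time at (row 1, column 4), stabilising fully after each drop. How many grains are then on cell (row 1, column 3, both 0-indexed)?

step 0: 1|3|1|0|0
2|2|2|1|3
3|3|0|0|1
0|0|2|2|0
0|2|3|2|3
step 1: 1|3|1|0|1
2|2|2|2|0
3|3|0|0|2
0|0|2|2|0
0|2|3|2|3
step 2: 1|3|1|0|1
2|2|2|2|1
3|3|0|0|2
0|0|2|2|0
0|2|3|2|3
step 3: 1|3|1|0|1
2|2|2|2|2
3|3|0|0|2
0|0|2|2|0
0|2|3|2|3

2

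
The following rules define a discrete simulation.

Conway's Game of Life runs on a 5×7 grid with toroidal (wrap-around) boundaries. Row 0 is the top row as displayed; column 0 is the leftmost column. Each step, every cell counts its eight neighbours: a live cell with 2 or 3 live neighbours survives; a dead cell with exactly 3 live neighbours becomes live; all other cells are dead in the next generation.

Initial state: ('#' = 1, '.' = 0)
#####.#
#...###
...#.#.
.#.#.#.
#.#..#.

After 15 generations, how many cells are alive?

[0] #####.#
#...###
...#.#.
.#.#.#.
#.#..#.
[1] ..#....
.......
#.##...
.#.#.#.
.....#.
[2] .......
.###...
.####..
.#.#..#
..#.#..
[3] .#.....
.#..#..
....#..
##...#.
..##...
[4] .#.#...
.......
##..##.
.####..
#.#....
[5] .##....
###.#..
##..##.
....###
#...#..
[6] ..#....
....###
..#....
.#.#...
##.##.#
[7] .##....
...#.#.
..####.
.#.##..
##.##..
[8] ##.....
.#...#.
.....#.
##.....
#...#..
[9] ##....#
##....#
##....#
##....#
......#
[10] .#...#.
..#..#.
..#..#.
.#...#.
.....#.
[11] ....###
.##.###
.##.###
....###
....###
[12] .......
.##....
.##....
.......
#..#...
[13] .##....
.##....
.##....
.##....
.......
[14] .##....
#..#...
#..#...
.##....
.......
[15] .##....
#..#...
#..#...
.##....
.......

8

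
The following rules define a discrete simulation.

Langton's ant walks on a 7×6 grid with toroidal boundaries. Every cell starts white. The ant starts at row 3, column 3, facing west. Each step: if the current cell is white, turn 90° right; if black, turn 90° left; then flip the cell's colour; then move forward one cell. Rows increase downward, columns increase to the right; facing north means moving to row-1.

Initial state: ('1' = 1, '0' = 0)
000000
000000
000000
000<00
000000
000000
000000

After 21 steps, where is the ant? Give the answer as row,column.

step 0: 000000
000000
000000
000<00
000000
000000
000000
step 1: 000000
000000
000^00
000100
000000
000000
000000
step 2: 000000
000000
0001>0
000100
000000
000000
000000
step 3: 000000
000000
000110
0001v0
000000
000000
000000
step 4: 000000
000000
000110
000<10
000000
000000
000000
step 5: 000000
000000
000110
000010
000v00
000000
000000
step 6: 000000
000000
000110
000010
00<100
000000
000000
step 7: 000000
000000
000110
00^010
001100
000000
000000
step 8: 000000
000000
000110
001>10
001100
000000
000000
step 9: 000000
000000
000110
001110
001v00
000000
000000
step 10: 000000
000000
000110
001110
0010>0
000000
000000
step 11: 000000
000000
000110
001110
001010
0000v0
000000
step 12: 000000
000000
000110
001110
001010
000<10
000000
step 13: 000000
000000
000110
001110
001^10
000110
000000
step 14: 000000
000000
000110
001110
0011>0
000110
000000
step 15: 000000
000000
000110
0011^0
001100
000110
000000
step 16: 000000
000000
000110
001<00
001100
000110
000000
step 17: 000000
000000
000110
001000
001v00
000110
000000
step 18: 000000
000000
000110
001000
0010>0
000110
000000
step 19: 000000
000000
000110
001000
001010
0001v0
000000
step 20: 000000
000000
000110
001000
001010
00010>
000000
step 21: 000000
000000
000110
001000
001010
000101
00000v

6,5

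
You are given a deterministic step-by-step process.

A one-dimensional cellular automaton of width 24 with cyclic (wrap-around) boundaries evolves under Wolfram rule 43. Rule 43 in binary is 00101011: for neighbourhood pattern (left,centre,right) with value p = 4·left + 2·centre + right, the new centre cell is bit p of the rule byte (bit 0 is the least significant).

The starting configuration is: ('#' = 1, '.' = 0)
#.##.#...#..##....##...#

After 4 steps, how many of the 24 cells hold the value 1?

t=0: #.##.#...#..##....##...#
t=1: .##.#..##..##..####..###
t=2: ##.#..##..##..##....##..
t=3: #.#..##..##..##..####..#
t=4: .#..##..##..##..##....##

11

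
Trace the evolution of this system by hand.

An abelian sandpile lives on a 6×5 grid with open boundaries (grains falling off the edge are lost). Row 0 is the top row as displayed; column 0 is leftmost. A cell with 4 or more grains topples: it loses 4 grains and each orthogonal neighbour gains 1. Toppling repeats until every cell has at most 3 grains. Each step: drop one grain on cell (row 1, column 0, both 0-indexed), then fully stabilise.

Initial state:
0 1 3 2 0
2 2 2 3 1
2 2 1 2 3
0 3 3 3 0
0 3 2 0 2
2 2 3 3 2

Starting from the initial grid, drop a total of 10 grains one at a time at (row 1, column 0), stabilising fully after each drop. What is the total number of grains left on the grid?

57

t=0: 0 1 3 2 0
2 2 2 3 1
2 2 1 2 3
0 3 3 3 0
0 3 2 0 2
2 2 3 3 2
t=1: 0 1 3 2 0
3 2 2 3 1
2 2 1 2 3
0 3 3 3 0
0 3 2 0 2
2 2 3 3 2
t=2: 1 1 3 2 0
0 3 2 3 1
3 2 1 2 3
0 3 3 3 0
0 3 2 0 2
2 2 3 3 2
t=3: 1 1 3 2 0
1 3 2 3 1
3 2 1 2 3
0 3 3 3 0
0 3 2 0 2
2 2 3 3 2
t=4: 1 1 3 2 0
2 3 2 3 1
3 2 1 2 3
0 3 3 3 0
0 3 2 0 2
2 2 3 3 2
t=5: 1 1 3 2 0
3 3 2 3 1
3 2 1 2 3
0 3 3 3 0
0 3 2 0 2
2 2 3 3 2
t=6: 2 2 3 2 0
2 1 3 3 1
1 1 3 3 3
2 2 2 0 1
1 2 1 3 2
3 0 2 0 3
t=7: 2 2 3 2 0
3 1 3 3 1
1 1 3 3 3
2 2 2 0 1
1 2 1 3 2
3 0 2 0 3
t=8: 3 2 3 2 0
0 2 3 3 1
2 1 3 3 3
2 2 2 0 1
1 2 1 3 2
3 0 2 0 3
t=9: 3 2 3 2 0
1 2 3 3 1
2 1 3 3 3
2 2 2 0 1
1 2 1 3 2
3 0 2 0 3
t=10: 3 2 3 2 0
2 2 3 3 1
2 1 3 3 3
2 2 2 0 1
1 2 1 3 2
3 0 2 0 3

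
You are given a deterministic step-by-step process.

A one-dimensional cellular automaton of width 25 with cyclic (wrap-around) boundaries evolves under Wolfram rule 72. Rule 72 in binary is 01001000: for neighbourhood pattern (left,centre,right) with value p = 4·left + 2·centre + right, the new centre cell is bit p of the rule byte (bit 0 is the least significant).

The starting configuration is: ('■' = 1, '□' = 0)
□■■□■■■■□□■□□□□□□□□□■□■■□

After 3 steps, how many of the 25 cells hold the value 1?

4

t=0: □■■□■■■■□□■□□□□□□□□□■□■■□
t=1: □■■□■□□■□□□□□□□□□□□□□□■■□
t=2: □■■□□□□□□□□□□□□□□□□□□□■■□
t=3: □■■□□□□□□□□□□□□□□□□□□□■■□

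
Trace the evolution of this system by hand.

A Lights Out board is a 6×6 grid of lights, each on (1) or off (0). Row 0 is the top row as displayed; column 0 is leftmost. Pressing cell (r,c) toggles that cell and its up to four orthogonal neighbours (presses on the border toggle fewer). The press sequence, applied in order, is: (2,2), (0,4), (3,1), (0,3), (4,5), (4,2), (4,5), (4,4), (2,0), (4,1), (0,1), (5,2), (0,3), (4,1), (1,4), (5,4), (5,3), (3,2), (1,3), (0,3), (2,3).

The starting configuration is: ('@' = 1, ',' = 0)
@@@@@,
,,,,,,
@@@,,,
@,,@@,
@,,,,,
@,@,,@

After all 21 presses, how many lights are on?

t=0: @@@@@,
,,,,,,
@@@,,,
@,,@@,
@,,,,,
@,@,,@
t=1: @@@@@,
,,@,,,
@,,@,,
@,@@@,
@,,,,,
@,@,,@
t=2: @@@,,@
,,@,@,
@,,@,,
@,@@@,
@,,,,,
@,@,,@
t=3: @@@,,@
,,@,@,
@@,@,,
,@,@@,
@@,,,,
@,@,,@
t=4: @@,@@@
,,@@@,
@@,@,,
,@,@@,
@@,,,,
@,@,,@
t=5: @@,@@@
,,@@@,
@@,@,,
,@,@@@
@@,,@@
@,@,,,
t=6: @@,@@@
,,@@@,
@@,@,,
,@@@@@
@,@@@@
@,,,,,
t=7: @@,@@@
,,@@@,
@@,@,,
,@@@@,
@,@@,,
@,,,,@
t=8: @@,@@@
,,@@@,
@@,@,,
,@@@,,
@,@,@@
@,,,@@
t=9: @@,@@@
@,@@@,
,,,@,,
@@@@,,
@,@,@@
@,,,@@
t=10: @@,@@@
@,@@@,
,,,@,,
@,@@,,
,@,,@@
@@,,@@
t=11: ,,@@@@
@@@@@,
,,,@,,
@,@@,,
,@,,@@
@@,,@@
t=12: ,,@@@@
@@@@@,
,,,@,,
@,@@,,
,@@,@@
@,@@@@
t=13: ,,,,,@
@@@,@,
,,,@,,
@,@@,,
,@@,@@
@,@@@@
t=14: ,,,,,@
@@@,@,
,,,@,,
@@@@,,
@,,,@@
@@@@@@
t=15: ,,,,@@
@@@@,@
,,,@@,
@@@@,,
@,,,@@
@@@@@@
t=16: ,,,,@@
@@@@,@
,,,@@,
@@@@,,
@,,,,@
@@@,,,
t=17: ,,,,@@
@@@@,@
,,,@@,
@@@@,,
@,,@,@
@@,@@,
t=18: ,,,,@@
@@@@,@
,,@@@,
@,,,,,
@,@@,@
@@,@@,
t=19: ,,,@@@
@@,,@@
,,@,@,
@,,,,,
@,@@,@
@@,@@,
t=20: ,,@,,@
@@,@@@
,,@,@,
@,,,,,
@,@@,@
@@,@@,
t=21: ,,@,,@
@@,,@@
,,,@,,
@,,@,,
@,@@,@
@@,@@,

17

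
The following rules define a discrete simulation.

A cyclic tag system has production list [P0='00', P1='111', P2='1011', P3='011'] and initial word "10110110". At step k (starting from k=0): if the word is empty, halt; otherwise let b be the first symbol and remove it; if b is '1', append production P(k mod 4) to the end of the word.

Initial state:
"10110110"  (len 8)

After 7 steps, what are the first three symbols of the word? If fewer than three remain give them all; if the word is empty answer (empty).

000

k=0  "10110110"  (len 8)
k=1  "011011000"  (len 9)
k=2  "11011000"  (len 8)
k=3  "10110001011"  (len 11)
k=4  "0110001011011"  (len 13)
k=5  "110001011011"  (len 12)
k=6  "10001011011111"  (len 14)
k=7  "00010110111111011"  (len 17)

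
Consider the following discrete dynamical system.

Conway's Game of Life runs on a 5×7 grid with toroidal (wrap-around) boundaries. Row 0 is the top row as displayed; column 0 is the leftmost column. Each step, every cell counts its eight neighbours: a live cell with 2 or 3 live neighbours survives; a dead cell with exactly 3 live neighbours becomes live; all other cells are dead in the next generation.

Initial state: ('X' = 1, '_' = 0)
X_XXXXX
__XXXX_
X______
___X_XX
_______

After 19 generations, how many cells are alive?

12

0) X_XXXXX
__XXXX_
X______
___X_XX
_______
1) _XX___X
X_X____
__X____
______X
X_X____
2) __XX__X
X_XX___
_X_____
_X_____
X_X___X
3) ______X
X__X___
XX_____
_XX____
X_XX__X
4) _XXX__X
XX____X
X______
___X__X
X_XX__X
5) ___X_X_
______X
_X_____
_XXX__X
____XXX
6) _______
_______
_X_____
_XXXX_X
X_____X
7) _______
_______
XX_X___
_XXX_XX
XXXX_XX
8) XXX___X
_______
XX_XX_X
_____X_
___X_X_
9) XXX___X
___X_X_
X___XXX
X_XX_X_
XXX_XX_
10) _______
__XX___
XXX____
__X____
____XX_
11) ___XX__
__XX___
_______
__XX___
_______
12) __XXX__
__XXX__
_______
_______
__X_X__
13) _X___X_
__X_X__
___X___
_______
__X_X__
14) _XX_XX_
__XXX__
___X___
___X___
_______
15) _XX_XX_
_X___X_
_______
_______
__XXX__
16) _X___X_
_XX_XX_
_______
___X___
_XX_XX_
17) X_____X
_XX_XX_
__XXX__
__XXX__
_XXXXX_
18) X_____X
XXX_XXX
_______
_______
XX___XX
19) __X_X__
_X___X_
XX___XX
X_____X
_X___X_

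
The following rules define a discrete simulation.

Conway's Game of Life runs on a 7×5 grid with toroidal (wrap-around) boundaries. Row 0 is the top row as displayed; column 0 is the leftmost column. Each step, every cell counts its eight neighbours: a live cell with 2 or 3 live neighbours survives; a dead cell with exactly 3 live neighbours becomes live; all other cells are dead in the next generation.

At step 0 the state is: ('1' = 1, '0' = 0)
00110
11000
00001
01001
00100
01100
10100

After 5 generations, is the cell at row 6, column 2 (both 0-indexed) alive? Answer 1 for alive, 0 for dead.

t=0: 00110
11000
00001
01001
00100
01100
10100
t=1: 10111
11111
01001
10010
10110
00110
00000
t=2: 00000
00000
00000
10010
00000
01111
01000
t=3: 00000
00000
00000
00000
11000
11110
11010
t=4: 00000
00000
00000
00000
10001
00010
10010
t=5: 00000
00000
00000
00000
00001
10010
00001

0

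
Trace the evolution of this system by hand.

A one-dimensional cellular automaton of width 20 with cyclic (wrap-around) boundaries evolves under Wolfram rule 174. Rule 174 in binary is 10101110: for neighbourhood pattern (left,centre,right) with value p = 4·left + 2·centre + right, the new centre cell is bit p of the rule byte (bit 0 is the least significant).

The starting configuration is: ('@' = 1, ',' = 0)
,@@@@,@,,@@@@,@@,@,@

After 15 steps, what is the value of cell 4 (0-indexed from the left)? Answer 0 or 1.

gen 0: ,@@@@,@,,@@@@,@@,@,@
gen 1: @@@@,@@,@@@@,@@,@@@@
gen 2: @@@,@@,@@@@,@@,@@@@@
gen 3: @@,@@,@@@@,@@,@@@@@@
gen 4: @,@@,@@@@,@@,@@@@@@@
gen 5: ,@@,@@@@,@@,@@@@@@@@
gen 6: @@,@@@@,@@,@@@@@@@@,
gen 7: @,@@@@,@@,@@@@@@@@,@
gen 8: ,@@@@,@@,@@@@@@@@,@@
gen 9: @@@@,@@,@@@@@@@@,@@,
gen 10: @@@,@@,@@@@@@@@,@@,@
gen 11: @@,@@,@@@@@@@@,@@,@@
gen 12: @,@@,@@@@@@@@,@@,@@@
gen 13: ,@@,@@@@@@@@,@@,@@@@
gen 14: @@,@@@@@@@@,@@,@@@@,
gen 15: @,@@@@@@@@,@@,@@@@,@

1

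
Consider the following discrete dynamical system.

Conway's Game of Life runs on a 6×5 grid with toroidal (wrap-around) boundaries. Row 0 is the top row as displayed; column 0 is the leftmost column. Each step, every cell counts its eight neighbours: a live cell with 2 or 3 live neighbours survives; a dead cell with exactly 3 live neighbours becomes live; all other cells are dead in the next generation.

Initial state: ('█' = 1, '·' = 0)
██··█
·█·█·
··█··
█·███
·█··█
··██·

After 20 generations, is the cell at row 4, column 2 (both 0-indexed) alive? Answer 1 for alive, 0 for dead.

[0] ██··█
·█·█·
··█··
█·███
·█··█
··██·
[1] ██··█
·█·██
█····
█·█·█
·█···
··██·
[2] ·█···
·███·
··█··
█···█
██··█
··███
[3] ██··█
·█·█·
█·█·█
···██
·██··
··███
[4] ·█···
···█·
███··
····█
██···
····█
[5] ·····
█····
█████
··█·█
█···█
·█···
[6] ·····
█·██·
··█··
··█··
██·██
█····
[7] ·█··█
·███·
··█··
█·█·█
█████
██···
[8] ···██
██·█·
█···█
·····
·····
·····
[9] █·███
·███·
██··█
·····
·····
·····
[10] █···█
·····
██·██
█····
·····
···██
[11] █··██
·█·█·
██··█
██···
····█
█··██
[12] ·█···
·█·█·
····█
·█···
·█·█·
·····
[13] ··█··
█·█··
█·█··
█·█··
··█··
··█··
[14] ··██·
··██·
█·███
··██·
··██·
·███·
[15] ····█
·····
·····
·····
····█
·█··█
[16] █····
·····
·····
·····
█····
···██
[17] ····█
·····
·····
·····
····█
█···█
[18] █···█
·····
·····
·····
█···█
█··██
[19] █··█·
·····
·····
·····
█··█·
·█·█·
[20] ··█·█
·····
·····
·····
··█·█
██·█·

1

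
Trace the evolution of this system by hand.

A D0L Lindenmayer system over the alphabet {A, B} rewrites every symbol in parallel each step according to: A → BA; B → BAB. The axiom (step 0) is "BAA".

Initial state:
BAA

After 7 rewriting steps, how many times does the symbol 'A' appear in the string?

843

k=0  BAA
k=1  BABBABA
k=2  BABBABABBABBABABBA
k=3  BABBABABBABBABABBABABBABBABABBABBABABBABABBABBA
k=4  BABBABABBABBABABBABABBABBABABBABBABABBABABBABBABABBABABBAB…BBABABBABABBABBABABBABBABABBABABBABBABABBABABBABBABABBABBA  (len 123)
k=5  BABBABABBABBABABBABABBABBABABBABBABABBABABBABBABABBABABBAB…BBABABBABABBABBABABBABABBABBABABBABBABABBABABBABBABABBABBA  (len 322)
k=6  BABBABABBABBABABBABABBABBABABBABBABABBABABBABBABABBABABBAB…BBABABBABABBABBABABBABABBABBABABBABBABABBABABBABBABABBABBA  (len 843)
k=7  BABBABABBABBABABBABABBABBABABBABBABABBABABBABBABABBABABBAB…BBABABBABABBABBABABBABABBABBABABBABBABABBABABBABBABABBABBA  (len 2207)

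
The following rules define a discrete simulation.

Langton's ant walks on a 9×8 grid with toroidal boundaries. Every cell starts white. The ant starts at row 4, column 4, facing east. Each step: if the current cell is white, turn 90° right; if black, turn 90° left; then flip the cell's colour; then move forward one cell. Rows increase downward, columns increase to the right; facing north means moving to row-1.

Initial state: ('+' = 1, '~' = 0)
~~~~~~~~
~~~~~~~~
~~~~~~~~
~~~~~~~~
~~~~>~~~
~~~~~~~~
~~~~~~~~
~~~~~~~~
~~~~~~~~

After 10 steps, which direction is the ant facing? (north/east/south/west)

gen 0: ~~~~~~~~
~~~~~~~~
~~~~~~~~
~~~~~~~~
~~~~>~~~
~~~~~~~~
~~~~~~~~
~~~~~~~~
~~~~~~~~
gen 1: ~~~~~~~~
~~~~~~~~
~~~~~~~~
~~~~~~~~
~~~~+~~~
~~~~v~~~
~~~~~~~~
~~~~~~~~
~~~~~~~~
gen 2: ~~~~~~~~
~~~~~~~~
~~~~~~~~
~~~~~~~~
~~~~+~~~
~~~<+~~~
~~~~~~~~
~~~~~~~~
~~~~~~~~
gen 3: ~~~~~~~~
~~~~~~~~
~~~~~~~~
~~~~~~~~
~~~^+~~~
~~~++~~~
~~~~~~~~
~~~~~~~~
~~~~~~~~
gen 4: ~~~~~~~~
~~~~~~~~
~~~~~~~~
~~~~~~~~
~~~+>~~~
~~~++~~~
~~~~~~~~
~~~~~~~~
~~~~~~~~
gen 5: ~~~~~~~~
~~~~~~~~
~~~~~~~~
~~~~^~~~
~~~+~~~~
~~~++~~~
~~~~~~~~
~~~~~~~~
~~~~~~~~
gen 6: ~~~~~~~~
~~~~~~~~
~~~~~~~~
~~~~+>~~
~~~+~~~~
~~~++~~~
~~~~~~~~
~~~~~~~~
~~~~~~~~
gen 7: ~~~~~~~~
~~~~~~~~
~~~~~~~~
~~~~++~~
~~~+~v~~
~~~++~~~
~~~~~~~~
~~~~~~~~
~~~~~~~~
gen 8: ~~~~~~~~
~~~~~~~~
~~~~~~~~
~~~~++~~
~~~+<+~~
~~~++~~~
~~~~~~~~
~~~~~~~~
~~~~~~~~
gen 9: ~~~~~~~~
~~~~~~~~
~~~~~~~~
~~~~^+~~
~~~+++~~
~~~++~~~
~~~~~~~~
~~~~~~~~
~~~~~~~~
gen 10: ~~~~~~~~
~~~~~~~~
~~~~~~~~
~~~<~+~~
~~~+++~~
~~~++~~~
~~~~~~~~
~~~~~~~~
~~~~~~~~

west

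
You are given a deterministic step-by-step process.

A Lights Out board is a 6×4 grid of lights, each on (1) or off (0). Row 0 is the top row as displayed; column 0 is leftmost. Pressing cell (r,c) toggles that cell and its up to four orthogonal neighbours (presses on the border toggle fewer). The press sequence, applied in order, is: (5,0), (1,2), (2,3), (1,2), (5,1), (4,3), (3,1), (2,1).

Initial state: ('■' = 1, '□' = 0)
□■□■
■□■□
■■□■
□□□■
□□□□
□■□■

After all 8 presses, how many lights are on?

k=0  □■□■
■□■□
■■□■
□□□■
□□□□
□■□■
k=1  □■□■
■□■□
■■□■
□□□■
■□□□
■□□■
k=2  □■■■
■■□■
■■■■
□□□■
■□□□
■□□■
k=3  □■■■
■■□□
■■□□
□□□□
■□□□
■□□■
k=4  □■□■
■□■■
■■■□
□□□□
■□□□
■□□■
k=5  □■□■
■□■■
■■■□
□□□□
■■□□
□■■■
k=6  □■□■
■□■■
■■■□
□□□■
■■■■
□■■□
k=7  □■□■
■□■■
■□■□
■■■■
■□■■
□■■□
k=8  □■□■
■■■■
□■□□
■□■■
■□■■
□■■□

15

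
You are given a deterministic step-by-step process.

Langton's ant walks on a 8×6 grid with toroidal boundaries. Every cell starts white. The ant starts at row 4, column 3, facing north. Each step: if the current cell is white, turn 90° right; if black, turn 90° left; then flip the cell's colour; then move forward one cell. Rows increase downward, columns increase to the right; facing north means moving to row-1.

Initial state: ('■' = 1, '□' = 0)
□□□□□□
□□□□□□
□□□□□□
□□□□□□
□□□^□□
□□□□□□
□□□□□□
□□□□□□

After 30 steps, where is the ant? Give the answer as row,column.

t=0: □□□□□□
□□□□□□
□□□□□□
□□□□□□
□□□^□□
□□□□□□
□□□□□□
□□□□□□
t=1: □□□□□□
□□□□□□
□□□□□□
□□□□□□
□□□■>□
□□□□□□
□□□□□□
□□□□□□
t=2: □□□□□□
□□□□□□
□□□□□□
□□□□□□
□□□■■□
□□□□v□
□□□□□□
□□□□□□
t=3: □□□□□□
□□□□□□
□□□□□□
□□□□□□
□□□■■□
□□□<■□
□□□□□□
□□□□□□
t=4: □□□□□□
□□□□□□
□□□□□□
□□□□□□
□□□^■□
□□□■■□
□□□□□□
□□□□□□
t=5: □□□□□□
□□□□□□
□□□□□□
□□□□□□
□□<□■□
□□□■■□
□□□□□□
□□□□□□
t=6: □□□□□□
□□□□□□
□□□□□□
□□^□□□
□□■□■□
□□□■■□
□□□□□□
□□□□□□
t=7: □□□□□□
□□□□□□
□□□□□□
□□■>□□
□□■□■□
□□□■■□
□□□□□□
□□□□□□
t=8: □□□□□□
□□□□□□
□□□□□□
□□■■□□
□□■v■□
□□□■■□
□□□□□□
□□□□□□
t=9: □□□□□□
□□□□□□
□□□□□□
□□■■□□
□□<■■□
□□□■■□
□□□□□□
□□□□□□
t=10: □□□□□□
□□□□□□
□□□□□□
□□■■□□
□□□■■□
□□v■■□
□□□□□□
□□□□□□
t=11: □□□□□□
□□□□□□
□□□□□□
□□■■□□
□□□■■□
□<■■■□
□□□□□□
□□□□□□
t=12: □□□□□□
□□□□□□
□□□□□□
□□■■□□
□^□■■□
□■■■■□
□□□□□□
□□□□□□
t=13: □□□□□□
□□□□□□
□□□□□□
□□■■□□
□■>■■□
□■■■■□
□□□□□□
□□□□□□
t=14: □□□□□□
□□□□□□
□□□□□□
□□■■□□
□■■■■□
□■v■■□
□□□□□□
□□□□□□
t=15: □□□□□□
□□□□□□
□□□□□□
□□■■□□
□■■■■□
□■□>■□
□□□□□□
□□□□□□
t=16: □□□□□□
□□□□□□
□□□□□□
□□■■□□
□■■^■□
□■□□■□
□□□□□□
□□□□□□
t=17: □□□□□□
□□□□□□
□□□□□□
□□■■□□
□■<□■□
□■□□■□
□□□□□□
□□□□□□
t=18: □□□□□□
□□□□□□
□□□□□□
□□■■□□
□■□□■□
□■v□■□
□□□□□□
□□□□□□
t=19: □□□□□□
□□□□□□
□□□□□□
□□■■□□
□■□□■□
□<■□■□
□□□□□□
□□□□□□
t=20: □□□□□□
□□□□□□
□□□□□□
□□■■□□
□■□□■□
□□■□■□
□v□□□□
□□□□□□
t=21: □□□□□□
□□□□□□
□□□□□□
□□■■□□
□■□□■□
□□■□■□
<■□□□□
□□□□□□
t=22: □□□□□□
□□□□□□
□□□□□□
□□■■□□
□■□□■□
^□■□■□
■■□□□□
□□□□□□
t=23: □□□□□□
□□□□□□
□□□□□□
□□■■□□
□■□□■□
■>■□■□
■■□□□□
□□□□□□
t=24: □□□□□□
□□□□□□
□□□□□□
□□■■□□
□■□□■□
■■■□■□
■v□□□□
□□□□□□
t=25: □□□□□□
□□□□□□
□□□□□□
□□■■□□
□■□□■□
■■■□■□
■□>□□□
□□□□□□
t=26: □□□□□□
□□□□□□
□□□□□□
□□■■□□
□■□□■□
■■■□■□
■□■□□□
□□v□□□
t=27: □□□□□□
□□□□□□
□□□□□□
□□■■□□
□■□□■□
■■■□■□
■□■□□□
□<■□□□
t=28: □□□□□□
□□□□□□
□□□□□□
□□■■□□
□■□□■□
■■■□■□
■^■□□□
□■■□□□
t=29: □□□□□□
□□□□□□
□□□□□□
□□■■□□
□■□□■□
■■■□■□
■■>□□□
□■■□□□
t=30: □□□□□□
□□□□□□
□□□□□□
□□■■□□
□■□□■□
■■^□■□
■■□□□□
□■■□□□

5,2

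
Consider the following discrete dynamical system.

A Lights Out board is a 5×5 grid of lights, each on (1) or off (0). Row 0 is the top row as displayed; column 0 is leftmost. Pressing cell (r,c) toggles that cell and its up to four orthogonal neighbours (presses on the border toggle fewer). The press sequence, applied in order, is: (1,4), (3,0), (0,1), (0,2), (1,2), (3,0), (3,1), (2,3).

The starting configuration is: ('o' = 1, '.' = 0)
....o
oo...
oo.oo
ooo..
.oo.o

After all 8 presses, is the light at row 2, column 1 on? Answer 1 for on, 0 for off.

0

t=0: ....o
oo...
oo.oo
ooo..
.oo.o
t=1: .....
oo.oo
oo.o.
ooo..
.oo.o
t=2: .....
oo.oo
.o.o.
..o..
ooo.o
t=3: ooo..
o..oo
.o.o.
..o..
ooo.o
t=4: o..o.
o.ooo
.o.o.
..o..
ooo.o
t=5: o.oo.
oo..o
.ooo.
..o..
ooo.o
t=6: o.oo.
oo..o
oooo.
ooo..
.oo.o
t=7: o.oo.
oo..o
o.oo.
.....
..o.o
t=8: o.oo.
oo.oo
o...o
...o.
..o.o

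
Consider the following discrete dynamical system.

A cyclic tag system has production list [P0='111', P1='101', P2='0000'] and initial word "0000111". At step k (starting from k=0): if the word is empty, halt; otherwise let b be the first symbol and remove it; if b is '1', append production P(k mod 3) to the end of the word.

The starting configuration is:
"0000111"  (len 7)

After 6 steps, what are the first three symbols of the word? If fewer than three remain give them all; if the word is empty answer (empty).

[0] "0000111"  (len 7)
[1] "000111"  (len 6)
[2] "00111"  (len 5)
[3] "0111"  (len 4)
[4] "111"  (len 3)
[5] "11101"  (len 5)
[6] "11010000"  (len 8)

110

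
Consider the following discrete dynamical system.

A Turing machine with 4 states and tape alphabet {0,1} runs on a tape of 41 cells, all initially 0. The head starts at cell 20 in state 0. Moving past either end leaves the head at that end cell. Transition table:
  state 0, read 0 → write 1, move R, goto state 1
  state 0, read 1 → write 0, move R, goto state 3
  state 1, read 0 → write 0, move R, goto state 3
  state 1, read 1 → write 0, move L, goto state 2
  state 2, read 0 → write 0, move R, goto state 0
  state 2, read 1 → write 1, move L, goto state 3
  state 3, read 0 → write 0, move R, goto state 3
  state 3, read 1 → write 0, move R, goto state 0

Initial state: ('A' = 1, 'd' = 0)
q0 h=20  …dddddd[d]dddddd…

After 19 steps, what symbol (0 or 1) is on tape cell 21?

0) q0 h=20  …dddddd[d]dddddd…
1) q1 h=21  …dddddA[d]dddddd…
2) q3 h=22  …ddddAd[d]dddddd…
3) q3 h=23  …dddAdd[d]dddddd…
4) q3 h=24  …ddAddd[d]dddddd…
5) q3 h=25  …dAdddd[d]dddddd…
6) q3 h=26  …Addddd[d]dddddd…
7) q3 h=27  …dddddd[d]dddddd…
8) q3 h=28  …dddddd[d]dddddd…
9) q3 h=29  …dddddd[d]dddddd…
10) q3 h=30  …dddddd[d]dddddd…
11) q3 h=31  …dddddd[d]dddddd…
12) q3 h=32  …dddddd[d]dddddd…
13) q3 h=33  …dddddd[d]dddddd…
14) q3 h=34  …dddddd[d]dddddd|
15) q3 h=35  …dddddd[d]ddddd|
16) q3 h=36  …dddddd[d]dddd|
17) q3 h=37  …dddddd[d]ddd|
18) q3 h=38  …dddddd[d]dd|
19) q3 h=39  …dddddd[d]d|

0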